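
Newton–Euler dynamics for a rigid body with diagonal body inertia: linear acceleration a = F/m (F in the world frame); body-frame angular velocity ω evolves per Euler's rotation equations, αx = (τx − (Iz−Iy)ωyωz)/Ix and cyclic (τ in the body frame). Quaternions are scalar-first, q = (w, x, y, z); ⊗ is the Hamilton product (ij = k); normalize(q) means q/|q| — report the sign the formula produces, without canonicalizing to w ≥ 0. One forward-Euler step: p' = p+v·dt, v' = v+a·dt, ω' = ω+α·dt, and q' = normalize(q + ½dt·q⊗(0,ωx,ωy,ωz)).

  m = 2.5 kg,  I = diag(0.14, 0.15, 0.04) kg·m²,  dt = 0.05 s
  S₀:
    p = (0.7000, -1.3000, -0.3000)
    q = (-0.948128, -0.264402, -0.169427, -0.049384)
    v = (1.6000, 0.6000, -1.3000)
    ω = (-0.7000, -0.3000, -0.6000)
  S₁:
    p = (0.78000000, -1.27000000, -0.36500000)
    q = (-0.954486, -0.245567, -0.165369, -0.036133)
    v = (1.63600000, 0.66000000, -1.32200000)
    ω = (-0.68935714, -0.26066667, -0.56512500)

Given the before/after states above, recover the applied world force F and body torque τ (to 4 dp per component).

F = (1.8000, 3.0000, -1.1000)
τ = (0.0100, 0.1600, 0.0300)

Δv = v₁−v₀ = (0.03600000, 0.06000000, -0.02200000)
F = m·Δv/dt = (1.8000, 3.0000, -1.1000)
Δω = ω₁−ω₀ = (0.01064286, 0.03933333, 0.03487500)
ω₀×(Iω₀) = (-0.0198, 0.0420, 0.0021)
τ = I·(Δω/dt) + ω₀×(Iω₀) = (0.0100, 0.1600, 0.0300)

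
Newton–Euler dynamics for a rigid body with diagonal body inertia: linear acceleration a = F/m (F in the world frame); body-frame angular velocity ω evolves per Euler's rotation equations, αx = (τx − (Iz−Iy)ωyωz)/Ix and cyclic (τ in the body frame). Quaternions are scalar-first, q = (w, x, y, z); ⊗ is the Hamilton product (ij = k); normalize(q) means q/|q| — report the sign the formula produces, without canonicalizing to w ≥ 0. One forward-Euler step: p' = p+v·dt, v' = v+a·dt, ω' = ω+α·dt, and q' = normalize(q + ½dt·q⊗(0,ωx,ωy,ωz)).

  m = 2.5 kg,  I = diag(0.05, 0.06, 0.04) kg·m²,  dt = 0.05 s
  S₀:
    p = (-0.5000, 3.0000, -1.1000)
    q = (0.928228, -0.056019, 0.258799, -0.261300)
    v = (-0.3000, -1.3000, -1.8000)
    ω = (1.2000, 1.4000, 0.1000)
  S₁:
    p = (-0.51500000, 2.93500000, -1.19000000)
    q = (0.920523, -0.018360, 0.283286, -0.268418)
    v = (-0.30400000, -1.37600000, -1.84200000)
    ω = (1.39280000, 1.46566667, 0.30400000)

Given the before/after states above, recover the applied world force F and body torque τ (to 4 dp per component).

rate change Δω = (0.19280000, 0.06566667, 0.20400000)
applied torque τ = (0.1900, 0.0800, 0.1800)
velocity change Δv = (-0.00400000, -0.07600000, -0.04200000)
applied force F = (-0.2000, -3.8000, -2.1000)

F = (-0.2000, -3.8000, -2.1000)
τ = (0.1900, 0.0800, 0.1800)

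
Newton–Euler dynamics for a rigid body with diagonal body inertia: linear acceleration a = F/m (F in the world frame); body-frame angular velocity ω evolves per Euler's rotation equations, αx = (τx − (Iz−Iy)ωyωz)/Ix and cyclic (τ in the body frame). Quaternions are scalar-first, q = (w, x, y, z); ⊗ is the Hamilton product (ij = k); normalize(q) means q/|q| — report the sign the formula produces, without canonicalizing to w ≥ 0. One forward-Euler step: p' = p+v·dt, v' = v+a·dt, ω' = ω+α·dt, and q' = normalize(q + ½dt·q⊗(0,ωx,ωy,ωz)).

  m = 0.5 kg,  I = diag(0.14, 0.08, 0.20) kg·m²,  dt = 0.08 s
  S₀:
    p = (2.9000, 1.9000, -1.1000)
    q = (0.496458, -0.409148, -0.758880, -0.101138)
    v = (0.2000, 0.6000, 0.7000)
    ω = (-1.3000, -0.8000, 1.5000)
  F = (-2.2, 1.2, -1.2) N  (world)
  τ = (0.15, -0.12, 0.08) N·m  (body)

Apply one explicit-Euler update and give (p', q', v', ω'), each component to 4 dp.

p' = (2.9160, 1.9480, -1.0440)
q' = (0.4553, -0.4820, -0.7422, -0.0974)
v' = (-0.1520, 0.7920, 0.5080)
ω' = (-1.1320, -1.0370, 1.5570)

ω×(Iω) gyroscopic = (-0.1440, 0.1170, -0.0624)
(τ − ω×Iω)/I = (2.1000, -2.9625, 0.7120)
ω + α·dt = (-1.1320, -1.0370, 1.5570)
q⊗(0,ω) = (-0.9872894, -1.8646258, 0.3480350, 0.0854614)
q' = normalize(q + ½dt·q⊗(0,ω)) = (0.4553, -0.4820, -0.7422, -0.0974)
a = F/m = (-4.4000, 2.4000, -2.4000)
p + v·dt = (2.9160, 1.9480, -1.0440)
v' = v + a·dt = (-0.1520, 0.7920, 0.5080)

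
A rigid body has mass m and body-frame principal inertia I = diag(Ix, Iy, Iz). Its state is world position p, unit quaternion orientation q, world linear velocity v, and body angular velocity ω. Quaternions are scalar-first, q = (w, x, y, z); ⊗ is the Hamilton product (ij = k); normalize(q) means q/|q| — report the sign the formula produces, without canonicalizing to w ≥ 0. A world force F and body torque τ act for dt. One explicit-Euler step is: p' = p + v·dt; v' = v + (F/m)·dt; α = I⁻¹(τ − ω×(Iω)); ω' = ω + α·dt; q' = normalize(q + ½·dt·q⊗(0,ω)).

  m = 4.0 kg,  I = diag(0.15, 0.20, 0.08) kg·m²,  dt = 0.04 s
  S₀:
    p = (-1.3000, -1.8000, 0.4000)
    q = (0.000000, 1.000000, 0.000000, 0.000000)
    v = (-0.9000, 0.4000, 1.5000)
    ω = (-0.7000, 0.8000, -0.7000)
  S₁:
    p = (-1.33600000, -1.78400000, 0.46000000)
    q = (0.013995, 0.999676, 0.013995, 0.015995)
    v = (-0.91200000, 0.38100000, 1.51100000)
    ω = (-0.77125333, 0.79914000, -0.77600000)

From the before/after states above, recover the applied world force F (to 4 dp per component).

Δv = v₁−v₀ = (-0.01200000, -0.01900000, 0.01100000)
m·(v₁−v₀)/dt = (-1.2000, -1.9000, 1.1000)

F = (-1.2000, -1.9000, 1.1000)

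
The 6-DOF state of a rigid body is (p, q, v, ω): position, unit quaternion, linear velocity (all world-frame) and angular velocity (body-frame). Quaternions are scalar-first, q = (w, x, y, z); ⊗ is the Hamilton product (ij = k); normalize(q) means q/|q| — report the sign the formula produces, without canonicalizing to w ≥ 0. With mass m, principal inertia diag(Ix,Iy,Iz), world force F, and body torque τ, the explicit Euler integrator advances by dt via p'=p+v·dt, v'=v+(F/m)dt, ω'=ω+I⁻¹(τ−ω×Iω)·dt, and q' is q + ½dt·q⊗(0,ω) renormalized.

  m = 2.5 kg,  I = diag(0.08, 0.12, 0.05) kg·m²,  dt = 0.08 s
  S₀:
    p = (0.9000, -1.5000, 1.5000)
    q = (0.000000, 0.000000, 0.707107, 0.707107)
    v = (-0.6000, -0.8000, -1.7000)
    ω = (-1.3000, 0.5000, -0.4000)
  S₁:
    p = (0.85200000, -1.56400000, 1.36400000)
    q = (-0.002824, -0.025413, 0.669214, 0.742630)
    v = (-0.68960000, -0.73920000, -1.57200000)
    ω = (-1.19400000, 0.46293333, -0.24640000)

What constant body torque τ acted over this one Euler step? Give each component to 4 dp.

rate change Δω = (0.10600000, -0.03706667, 0.15360000)
gyro term ω₀×Iω₀ = (0.0140, 0.0156, -0.0260)
I·α + gyro = (0.1200, -0.0400, 0.0700)

τ = (0.1200, -0.0400, 0.0700)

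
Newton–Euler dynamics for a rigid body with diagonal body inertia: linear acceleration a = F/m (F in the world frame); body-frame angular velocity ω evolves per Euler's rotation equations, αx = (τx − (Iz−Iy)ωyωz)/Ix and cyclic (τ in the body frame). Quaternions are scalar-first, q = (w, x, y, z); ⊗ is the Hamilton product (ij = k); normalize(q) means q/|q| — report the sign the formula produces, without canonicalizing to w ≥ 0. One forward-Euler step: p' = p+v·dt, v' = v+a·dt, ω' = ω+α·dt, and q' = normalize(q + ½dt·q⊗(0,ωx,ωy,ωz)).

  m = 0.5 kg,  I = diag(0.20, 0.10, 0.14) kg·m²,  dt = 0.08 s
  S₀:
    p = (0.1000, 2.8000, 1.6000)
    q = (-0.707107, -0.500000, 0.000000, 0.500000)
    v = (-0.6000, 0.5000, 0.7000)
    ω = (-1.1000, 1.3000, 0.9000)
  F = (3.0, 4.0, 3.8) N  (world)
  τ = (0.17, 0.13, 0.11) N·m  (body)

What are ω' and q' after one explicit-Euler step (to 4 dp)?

ω' = (-1.0507, 1.4515, 0.8811)
q' = (-0.7449, -0.4934, -0.0406, 0.4472)

ω×(Iω) gyroscopic = (0.0468, -0.0594, 0.1430)
α = I⁻¹(τ − ω×Iω) = (0.6160, 1.8940, -0.2357)
ω + α·dt = (-1.0507, 1.4515, 0.8811)
q⊗(0,ω) = (-1.0000000, 0.1278177, -1.0192391, -1.2863963)
updated quaternion q' = (-0.7449, -0.4934, -0.0406, 0.4472)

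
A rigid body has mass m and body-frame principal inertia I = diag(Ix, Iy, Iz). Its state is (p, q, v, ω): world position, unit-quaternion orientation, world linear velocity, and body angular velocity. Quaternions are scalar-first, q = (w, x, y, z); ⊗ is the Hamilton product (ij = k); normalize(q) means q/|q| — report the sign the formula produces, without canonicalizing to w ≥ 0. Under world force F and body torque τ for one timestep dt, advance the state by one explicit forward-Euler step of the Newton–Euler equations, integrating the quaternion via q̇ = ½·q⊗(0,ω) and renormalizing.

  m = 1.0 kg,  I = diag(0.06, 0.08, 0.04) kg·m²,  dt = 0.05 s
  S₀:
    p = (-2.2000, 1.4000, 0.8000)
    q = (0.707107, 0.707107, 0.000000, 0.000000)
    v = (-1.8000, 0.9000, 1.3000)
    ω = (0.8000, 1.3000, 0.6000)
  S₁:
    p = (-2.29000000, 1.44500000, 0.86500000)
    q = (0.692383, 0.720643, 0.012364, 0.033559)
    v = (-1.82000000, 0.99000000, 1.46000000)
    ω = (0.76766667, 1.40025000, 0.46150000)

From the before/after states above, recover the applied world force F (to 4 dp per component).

Δv = v₁−v₀ = (-0.02000000, 0.09000000, 0.16000000)
applied force F = (-0.4000, 1.8000, 3.2000)

F = (-0.4000, 1.8000, 3.2000)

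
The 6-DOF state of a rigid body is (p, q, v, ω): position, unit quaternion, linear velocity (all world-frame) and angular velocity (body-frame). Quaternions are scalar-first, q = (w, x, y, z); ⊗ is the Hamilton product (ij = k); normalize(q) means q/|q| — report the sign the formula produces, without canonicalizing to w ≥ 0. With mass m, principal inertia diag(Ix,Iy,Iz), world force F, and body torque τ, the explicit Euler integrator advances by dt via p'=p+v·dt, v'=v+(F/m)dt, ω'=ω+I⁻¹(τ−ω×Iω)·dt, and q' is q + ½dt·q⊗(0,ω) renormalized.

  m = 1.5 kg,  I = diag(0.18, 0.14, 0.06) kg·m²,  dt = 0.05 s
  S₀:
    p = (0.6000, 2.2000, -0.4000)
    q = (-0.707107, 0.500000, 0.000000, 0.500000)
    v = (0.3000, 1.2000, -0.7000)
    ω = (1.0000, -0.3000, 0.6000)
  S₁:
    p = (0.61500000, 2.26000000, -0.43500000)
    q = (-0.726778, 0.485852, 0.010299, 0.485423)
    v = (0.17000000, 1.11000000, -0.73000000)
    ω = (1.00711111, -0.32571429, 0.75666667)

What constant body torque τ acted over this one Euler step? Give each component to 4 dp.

τ = (0.0400, 0.0000, 0.2000)

rate change Δω = (0.00711111, -0.02571429, 0.15666667)
gyro term ω₀×Iω₀ = (0.0144, 0.0720, 0.0120)
I·α + gyro = (0.0400, 0.0000, 0.2000)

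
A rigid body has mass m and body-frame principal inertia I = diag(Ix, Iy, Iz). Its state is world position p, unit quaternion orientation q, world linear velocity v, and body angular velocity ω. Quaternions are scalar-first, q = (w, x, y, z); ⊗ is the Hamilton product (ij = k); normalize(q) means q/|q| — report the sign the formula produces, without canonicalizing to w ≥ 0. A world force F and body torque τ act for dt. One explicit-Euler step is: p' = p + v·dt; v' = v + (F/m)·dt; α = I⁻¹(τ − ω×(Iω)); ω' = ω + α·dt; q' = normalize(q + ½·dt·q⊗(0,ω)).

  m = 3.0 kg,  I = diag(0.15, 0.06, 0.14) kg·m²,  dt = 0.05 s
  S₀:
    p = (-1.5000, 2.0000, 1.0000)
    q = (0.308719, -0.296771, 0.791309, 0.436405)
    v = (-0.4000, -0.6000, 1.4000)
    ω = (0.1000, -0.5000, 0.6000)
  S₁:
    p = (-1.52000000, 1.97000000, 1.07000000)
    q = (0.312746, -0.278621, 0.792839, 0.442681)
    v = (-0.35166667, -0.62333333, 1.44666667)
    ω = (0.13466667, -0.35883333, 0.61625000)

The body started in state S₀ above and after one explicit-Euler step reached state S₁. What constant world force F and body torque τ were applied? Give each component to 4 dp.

Δω = ω₁−ω₀ = (0.03466667, 0.14116667, 0.01625000)
I·α + gyro = (0.0800, 0.1700, 0.0500)
v₁ − v₀ = (0.04833333, -0.02333333, 0.04666667)
F = m·Δv/dt = (2.9000, -1.4000, 2.8000)

F = (2.9000, -1.4000, 2.8000)
τ = (0.0800, 0.1700, 0.0500)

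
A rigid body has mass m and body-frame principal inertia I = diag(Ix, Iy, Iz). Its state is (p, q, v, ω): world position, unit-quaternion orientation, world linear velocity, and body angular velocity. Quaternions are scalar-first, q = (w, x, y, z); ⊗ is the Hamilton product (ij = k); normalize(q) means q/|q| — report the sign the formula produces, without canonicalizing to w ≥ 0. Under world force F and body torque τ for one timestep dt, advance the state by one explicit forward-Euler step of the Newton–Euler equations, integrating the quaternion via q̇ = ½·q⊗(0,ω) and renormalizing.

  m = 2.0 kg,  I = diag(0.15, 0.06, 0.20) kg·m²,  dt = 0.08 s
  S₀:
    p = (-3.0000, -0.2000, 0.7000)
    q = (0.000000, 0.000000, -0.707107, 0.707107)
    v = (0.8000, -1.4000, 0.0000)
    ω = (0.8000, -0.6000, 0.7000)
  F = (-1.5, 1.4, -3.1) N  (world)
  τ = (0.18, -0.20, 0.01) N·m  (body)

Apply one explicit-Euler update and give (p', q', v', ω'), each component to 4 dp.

p' = (-2.9360, -0.3120, 0.7000)
q' = (-0.0367, -0.0028, -0.6837, 0.7289)
v' = (0.7400, -1.3440, -0.1240)
ω' = (0.9274, -0.8293, 0.6867)

p' = p + v·dt = (-2.9360, -0.3120, 0.7000)
new velocity v' = (0.7400, -1.3440, -0.1240)
gyro term ω×Iω = (-0.0588, -0.0280, 0.0432)
α = I⁻¹(τ − ω×Iω) = (1.5920, -2.8667, -0.1660)
ω + α·dt = (0.9274, -0.8293, 0.6867)
2q̇ = q⊗(0,ω) = (-0.9192391, -0.0707107, 0.5656856, 0.5656856)
q + ½dt·q⊗(0,ω), renormalized = (-0.0367, -0.0028, -0.6837, 0.7289)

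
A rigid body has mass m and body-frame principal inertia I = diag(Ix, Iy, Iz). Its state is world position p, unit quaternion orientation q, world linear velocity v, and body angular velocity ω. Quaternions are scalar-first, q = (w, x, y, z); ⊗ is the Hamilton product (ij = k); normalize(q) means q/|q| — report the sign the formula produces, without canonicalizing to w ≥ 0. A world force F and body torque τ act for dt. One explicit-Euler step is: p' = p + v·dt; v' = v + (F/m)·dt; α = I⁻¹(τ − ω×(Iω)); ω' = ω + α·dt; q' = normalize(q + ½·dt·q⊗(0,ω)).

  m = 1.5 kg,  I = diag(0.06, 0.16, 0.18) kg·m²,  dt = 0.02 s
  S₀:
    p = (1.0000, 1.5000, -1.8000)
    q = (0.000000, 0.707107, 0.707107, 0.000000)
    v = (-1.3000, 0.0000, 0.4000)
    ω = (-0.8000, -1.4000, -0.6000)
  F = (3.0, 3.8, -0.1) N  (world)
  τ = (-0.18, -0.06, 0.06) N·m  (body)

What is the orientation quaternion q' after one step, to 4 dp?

Hamilton product q⊗(0,ω) = (1.5556354, -0.4242642, 0.4242642, -0.4242642)
q + ½dt·q⊗(0,ω), renormalized = (0.0156, 0.7028, 0.7112, -0.0042)

q' = (0.0156, 0.7028, 0.7112, -0.0042)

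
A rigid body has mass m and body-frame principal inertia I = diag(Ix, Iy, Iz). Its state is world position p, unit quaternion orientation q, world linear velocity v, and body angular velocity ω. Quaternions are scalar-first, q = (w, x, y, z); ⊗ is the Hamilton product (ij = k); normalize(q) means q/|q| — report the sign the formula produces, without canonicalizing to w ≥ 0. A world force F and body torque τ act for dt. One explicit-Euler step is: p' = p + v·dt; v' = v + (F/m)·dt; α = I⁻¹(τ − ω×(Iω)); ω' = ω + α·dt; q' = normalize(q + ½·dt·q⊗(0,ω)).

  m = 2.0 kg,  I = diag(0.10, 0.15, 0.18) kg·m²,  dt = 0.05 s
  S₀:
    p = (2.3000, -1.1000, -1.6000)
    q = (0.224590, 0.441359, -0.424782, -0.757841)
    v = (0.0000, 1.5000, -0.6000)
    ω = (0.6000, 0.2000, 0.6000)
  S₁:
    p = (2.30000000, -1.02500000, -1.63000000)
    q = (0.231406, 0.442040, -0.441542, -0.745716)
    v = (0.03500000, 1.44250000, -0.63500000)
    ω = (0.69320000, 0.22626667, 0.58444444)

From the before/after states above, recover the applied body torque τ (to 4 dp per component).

τ = (0.1900, 0.0500, -0.0500)

Δω = ω₁−ω₀ = (0.09320000, 0.02626667, -0.01555556)
gyro term ω₀×Iω₀ = (0.0036, -0.0288, 0.0060)
τ = I·(Δω/dt) + ω₀×(Iω₀) = (0.1900, 0.0500, -0.0500)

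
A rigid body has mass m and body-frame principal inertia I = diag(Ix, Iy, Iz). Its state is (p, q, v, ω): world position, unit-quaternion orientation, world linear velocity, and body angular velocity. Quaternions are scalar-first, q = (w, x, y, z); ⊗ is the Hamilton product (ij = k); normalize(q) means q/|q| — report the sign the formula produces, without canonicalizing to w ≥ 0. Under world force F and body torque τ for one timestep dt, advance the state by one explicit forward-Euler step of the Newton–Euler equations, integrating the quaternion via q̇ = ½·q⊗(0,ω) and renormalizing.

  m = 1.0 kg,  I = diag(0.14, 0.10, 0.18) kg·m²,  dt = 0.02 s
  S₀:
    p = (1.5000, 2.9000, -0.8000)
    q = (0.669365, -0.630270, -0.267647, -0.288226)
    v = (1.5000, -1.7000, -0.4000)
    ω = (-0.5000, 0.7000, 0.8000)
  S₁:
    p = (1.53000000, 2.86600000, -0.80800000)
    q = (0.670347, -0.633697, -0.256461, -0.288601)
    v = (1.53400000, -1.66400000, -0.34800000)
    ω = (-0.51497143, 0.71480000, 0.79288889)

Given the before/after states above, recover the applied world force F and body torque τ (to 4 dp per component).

F = (1.7000, 1.8000, 2.6000)
τ = (-0.0600, 0.0900, -0.0500)

velocity change Δv = (0.03400000, 0.03600000, 0.05200000)
m·(v₁−v₀)/dt = (1.7000, 1.8000, 2.6000)
Δω = ω₁−ω₀ = (-0.01497143, 0.01480000, -0.00711111)
gyro term ω₀×Iω₀ = (0.0448, 0.0160, 0.0140)
τ = I·(Δω/dt) + ω₀×(Iω₀) = (-0.0600, 0.0900, -0.0500)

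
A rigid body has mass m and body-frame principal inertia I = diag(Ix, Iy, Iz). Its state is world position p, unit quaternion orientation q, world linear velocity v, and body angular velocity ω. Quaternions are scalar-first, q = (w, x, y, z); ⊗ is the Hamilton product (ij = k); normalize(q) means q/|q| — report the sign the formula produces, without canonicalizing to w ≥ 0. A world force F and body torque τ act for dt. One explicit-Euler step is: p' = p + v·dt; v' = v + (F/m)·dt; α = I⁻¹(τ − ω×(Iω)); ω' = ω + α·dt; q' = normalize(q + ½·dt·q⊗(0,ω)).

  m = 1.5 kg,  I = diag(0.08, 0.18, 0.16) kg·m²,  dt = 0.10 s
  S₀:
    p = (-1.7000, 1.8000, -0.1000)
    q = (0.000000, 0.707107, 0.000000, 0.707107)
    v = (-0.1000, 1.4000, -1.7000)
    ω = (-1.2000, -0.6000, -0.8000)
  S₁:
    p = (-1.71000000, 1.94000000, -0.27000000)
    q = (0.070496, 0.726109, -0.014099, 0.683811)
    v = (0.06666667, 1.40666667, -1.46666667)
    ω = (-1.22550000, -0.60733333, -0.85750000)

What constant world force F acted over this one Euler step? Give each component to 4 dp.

F = (2.5000, 0.1000, 3.5000)

velocity change Δv = (0.16666667, 0.00666667, 0.23333333)
applied force F = (2.5000, 0.1000, 3.5000)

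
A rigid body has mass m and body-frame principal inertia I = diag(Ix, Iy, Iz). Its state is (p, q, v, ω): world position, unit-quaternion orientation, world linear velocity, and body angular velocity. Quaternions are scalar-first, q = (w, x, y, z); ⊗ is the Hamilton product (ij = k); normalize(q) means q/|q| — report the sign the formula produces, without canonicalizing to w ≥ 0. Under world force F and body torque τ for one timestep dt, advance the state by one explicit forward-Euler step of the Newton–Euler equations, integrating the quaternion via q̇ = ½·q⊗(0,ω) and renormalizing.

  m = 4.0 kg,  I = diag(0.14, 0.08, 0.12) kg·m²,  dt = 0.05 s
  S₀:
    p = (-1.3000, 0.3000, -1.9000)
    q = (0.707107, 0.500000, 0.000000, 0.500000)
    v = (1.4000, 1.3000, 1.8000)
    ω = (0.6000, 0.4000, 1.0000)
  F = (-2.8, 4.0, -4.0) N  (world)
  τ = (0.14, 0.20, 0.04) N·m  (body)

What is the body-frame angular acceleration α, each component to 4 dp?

α = (0.8857, 2.3500, 0.4533)

gyro term ω×Iω = (0.0160, 0.0120, -0.0144)
angular accel α = (0.8857, 2.3500, 0.4533)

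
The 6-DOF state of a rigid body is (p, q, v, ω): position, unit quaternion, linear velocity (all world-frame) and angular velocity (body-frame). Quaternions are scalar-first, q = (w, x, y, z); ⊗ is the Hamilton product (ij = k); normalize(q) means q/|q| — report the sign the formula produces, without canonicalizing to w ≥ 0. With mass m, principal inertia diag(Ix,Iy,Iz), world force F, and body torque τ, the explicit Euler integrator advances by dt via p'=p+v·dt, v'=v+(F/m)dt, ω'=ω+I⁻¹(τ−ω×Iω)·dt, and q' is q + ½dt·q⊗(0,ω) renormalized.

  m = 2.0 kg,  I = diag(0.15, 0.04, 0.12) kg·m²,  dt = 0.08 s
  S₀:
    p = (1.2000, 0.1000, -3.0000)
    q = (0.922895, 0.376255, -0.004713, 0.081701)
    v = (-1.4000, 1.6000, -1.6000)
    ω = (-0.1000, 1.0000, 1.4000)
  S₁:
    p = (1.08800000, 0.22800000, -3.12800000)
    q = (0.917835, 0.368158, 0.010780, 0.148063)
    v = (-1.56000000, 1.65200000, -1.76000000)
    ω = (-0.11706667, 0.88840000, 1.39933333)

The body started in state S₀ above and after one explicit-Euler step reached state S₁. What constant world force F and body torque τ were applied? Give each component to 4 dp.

rate change Δω = (-0.01706667, -0.11160000, -0.00066667)
ω₀×(Iω₀) = (0.1120, -0.0042, 0.0110)
I·α + gyro = (0.0800, -0.0600, 0.0100)
Δv = v₁−v₀ = (-0.16000000, 0.05200000, -0.16000000)
applied force F = (-4.0000, 1.3000, -4.0000)

F = (-4.0000, 1.3000, -4.0000)
τ = (0.0800, -0.0600, 0.0100)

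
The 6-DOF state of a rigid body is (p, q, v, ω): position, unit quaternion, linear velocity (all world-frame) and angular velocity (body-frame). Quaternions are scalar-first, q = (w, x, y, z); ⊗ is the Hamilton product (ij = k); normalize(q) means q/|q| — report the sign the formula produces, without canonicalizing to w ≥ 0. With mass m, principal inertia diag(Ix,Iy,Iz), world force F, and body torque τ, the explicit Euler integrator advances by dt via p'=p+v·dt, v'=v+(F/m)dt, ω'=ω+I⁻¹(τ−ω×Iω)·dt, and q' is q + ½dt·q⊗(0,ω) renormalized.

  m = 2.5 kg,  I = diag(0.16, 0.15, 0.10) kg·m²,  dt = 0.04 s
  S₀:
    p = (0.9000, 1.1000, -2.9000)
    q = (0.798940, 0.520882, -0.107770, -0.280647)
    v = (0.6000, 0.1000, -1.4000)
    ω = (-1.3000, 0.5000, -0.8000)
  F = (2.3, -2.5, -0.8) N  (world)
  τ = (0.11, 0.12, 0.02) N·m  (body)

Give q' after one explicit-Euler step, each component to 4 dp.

q' = (0.8087, 0.5044, -0.0841, -0.2909)

2q̇ = q⊗(0,ω) = (0.5065140, -0.8120825, 1.1810167, -0.5188120)
q + ½dt·q⊗(0,ω), renormalized = (0.8087, 0.5044, -0.0841, -0.2909)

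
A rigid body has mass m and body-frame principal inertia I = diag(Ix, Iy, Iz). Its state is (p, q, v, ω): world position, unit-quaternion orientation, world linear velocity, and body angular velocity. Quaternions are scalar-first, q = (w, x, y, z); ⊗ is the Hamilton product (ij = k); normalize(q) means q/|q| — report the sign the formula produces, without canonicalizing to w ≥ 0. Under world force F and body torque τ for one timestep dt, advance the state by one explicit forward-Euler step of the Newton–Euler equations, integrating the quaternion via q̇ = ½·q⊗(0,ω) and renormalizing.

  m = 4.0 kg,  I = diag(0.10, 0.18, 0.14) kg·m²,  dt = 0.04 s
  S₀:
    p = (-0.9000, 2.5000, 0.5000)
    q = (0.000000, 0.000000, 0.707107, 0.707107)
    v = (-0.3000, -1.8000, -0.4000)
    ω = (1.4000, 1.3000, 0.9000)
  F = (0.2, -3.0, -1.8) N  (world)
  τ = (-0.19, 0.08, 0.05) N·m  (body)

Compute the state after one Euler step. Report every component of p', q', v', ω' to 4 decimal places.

p' = (-0.9120, 2.4280, 0.4840)
q' = (-0.0311, -0.0057, 0.7263, 0.6867)
v' = (-0.2980, -1.8300, -0.4180)
ω' = (1.3427, 1.3290, 0.8727)

ω×(Iω) gyroscopic = (-0.0468, -0.0504, 0.1456)
α = I⁻¹(τ − ω×Iω) = (-1.4320, 0.7244, -0.6829)
ω' = ω + α·dt = (1.3427, 1.3290, 0.8727)
q⊗(0,ω) = (-1.5556354, -0.2828428, 0.9899498, -0.9899498)
updated quaternion q' = (-0.0311, -0.0057, 0.7263, 0.6867)
p' = p + v·dt = (-0.9120, 2.4280, 0.4840)
v' = v + a·dt = (-0.2980, -1.8300, -0.4180)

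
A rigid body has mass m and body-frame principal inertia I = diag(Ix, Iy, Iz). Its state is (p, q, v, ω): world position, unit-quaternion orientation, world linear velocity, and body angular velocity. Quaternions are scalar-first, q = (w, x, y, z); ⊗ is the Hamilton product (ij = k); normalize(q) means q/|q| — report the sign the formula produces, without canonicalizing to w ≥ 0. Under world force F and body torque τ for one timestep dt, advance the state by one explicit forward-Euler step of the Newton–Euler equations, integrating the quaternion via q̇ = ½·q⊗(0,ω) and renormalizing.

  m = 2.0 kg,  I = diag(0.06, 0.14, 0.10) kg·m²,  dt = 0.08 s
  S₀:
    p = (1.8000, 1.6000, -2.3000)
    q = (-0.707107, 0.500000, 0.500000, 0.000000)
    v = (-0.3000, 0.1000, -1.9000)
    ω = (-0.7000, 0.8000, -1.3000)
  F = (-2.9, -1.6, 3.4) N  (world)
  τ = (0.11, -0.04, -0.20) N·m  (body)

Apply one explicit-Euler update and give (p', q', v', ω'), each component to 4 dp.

angular accel α = (1.1400, -0.0257, -1.5520)
ω' = ω + α·dt = (-0.6088, 0.7979, -1.4242)
Hamilton product q⊗(0,ω) = (-0.0500000, -0.1550251, 0.0843144, 1.6692391)
q' = normalize(q + ½dt·q⊗(0,ω)) = (-0.7075, 0.4927, 0.5022, 0.0666)
a = (-1.4500, -0.8000, 1.7000)
new position p' = (1.7760, 1.6080, -2.4520)
v' = v + a·dt = (-0.4160, 0.0360, -1.7640)

p' = (1.7760, 1.6080, -2.4520)
q' = (-0.7075, 0.4927, 0.5022, 0.0666)
v' = (-0.4160, 0.0360, -1.7640)
ω' = (-0.6088, 0.7979, -1.4242)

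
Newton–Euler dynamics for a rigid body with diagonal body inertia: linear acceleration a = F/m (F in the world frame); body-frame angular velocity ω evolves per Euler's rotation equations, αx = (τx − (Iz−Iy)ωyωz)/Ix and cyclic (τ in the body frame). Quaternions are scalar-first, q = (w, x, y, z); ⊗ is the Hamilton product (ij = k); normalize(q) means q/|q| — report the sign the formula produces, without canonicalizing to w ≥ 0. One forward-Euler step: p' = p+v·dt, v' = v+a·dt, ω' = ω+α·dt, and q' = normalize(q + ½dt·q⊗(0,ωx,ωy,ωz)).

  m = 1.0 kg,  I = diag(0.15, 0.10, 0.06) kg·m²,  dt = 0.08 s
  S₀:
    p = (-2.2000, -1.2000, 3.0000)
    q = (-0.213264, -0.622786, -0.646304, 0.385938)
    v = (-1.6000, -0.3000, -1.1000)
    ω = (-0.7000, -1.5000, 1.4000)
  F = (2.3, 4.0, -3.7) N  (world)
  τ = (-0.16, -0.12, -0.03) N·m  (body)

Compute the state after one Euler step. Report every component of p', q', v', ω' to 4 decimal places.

p' = (-2.3280, -1.2240, 2.9120)
q' = (-0.2900, -0.6275, -0.6072, 0.3918)
v' = (-1.4160, 0.0200, -1.3960)
ω' = (-0.8301, -1.5254, 1.4300)

(τ − ω×Iω)/I = (-1.6267, -0.3180, 0.3750)
ω + α·dt = (-0.8301, -1.5254, 1.4300)
2q̇ = q⊗(0,ω) = (-1.9457194, -0.1766338, 0.9216398, 0.1831966)
q + ½dt·q⊗(0,ω), renormalized = (-0.2900, -0.6275, -0.6072, 0.3918)
linear accel F/m = (2.3000, 4.0000, -3.7000)
p' = p + v·dt = (-2.3280, -1.2240, 2.9120)
new velocity v' = (-1.4160, 0.0200, -1.3960)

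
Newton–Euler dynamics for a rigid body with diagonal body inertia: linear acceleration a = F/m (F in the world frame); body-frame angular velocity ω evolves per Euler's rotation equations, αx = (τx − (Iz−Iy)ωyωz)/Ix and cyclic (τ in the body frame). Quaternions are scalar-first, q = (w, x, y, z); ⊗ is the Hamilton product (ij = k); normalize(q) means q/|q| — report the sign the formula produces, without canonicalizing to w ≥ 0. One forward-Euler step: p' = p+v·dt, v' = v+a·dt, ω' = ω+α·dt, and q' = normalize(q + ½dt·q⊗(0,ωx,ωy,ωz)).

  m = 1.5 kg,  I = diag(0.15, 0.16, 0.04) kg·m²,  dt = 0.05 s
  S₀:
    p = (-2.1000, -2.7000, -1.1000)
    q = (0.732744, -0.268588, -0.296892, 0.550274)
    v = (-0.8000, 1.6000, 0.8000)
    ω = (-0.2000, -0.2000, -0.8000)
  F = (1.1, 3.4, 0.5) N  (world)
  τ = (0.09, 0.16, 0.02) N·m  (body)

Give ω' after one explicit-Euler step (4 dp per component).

ω×(Iω) gyroscopic = (-0.0192, 0.0176, 0.0004)
(τ − ω×Iω)/I = (0.7280, 0.8900, 0.4900)
ω + α·dt = (-0.1636, -0.1555, -0.7755)

ω' = (-0.1636, -0.1555, -0.7755)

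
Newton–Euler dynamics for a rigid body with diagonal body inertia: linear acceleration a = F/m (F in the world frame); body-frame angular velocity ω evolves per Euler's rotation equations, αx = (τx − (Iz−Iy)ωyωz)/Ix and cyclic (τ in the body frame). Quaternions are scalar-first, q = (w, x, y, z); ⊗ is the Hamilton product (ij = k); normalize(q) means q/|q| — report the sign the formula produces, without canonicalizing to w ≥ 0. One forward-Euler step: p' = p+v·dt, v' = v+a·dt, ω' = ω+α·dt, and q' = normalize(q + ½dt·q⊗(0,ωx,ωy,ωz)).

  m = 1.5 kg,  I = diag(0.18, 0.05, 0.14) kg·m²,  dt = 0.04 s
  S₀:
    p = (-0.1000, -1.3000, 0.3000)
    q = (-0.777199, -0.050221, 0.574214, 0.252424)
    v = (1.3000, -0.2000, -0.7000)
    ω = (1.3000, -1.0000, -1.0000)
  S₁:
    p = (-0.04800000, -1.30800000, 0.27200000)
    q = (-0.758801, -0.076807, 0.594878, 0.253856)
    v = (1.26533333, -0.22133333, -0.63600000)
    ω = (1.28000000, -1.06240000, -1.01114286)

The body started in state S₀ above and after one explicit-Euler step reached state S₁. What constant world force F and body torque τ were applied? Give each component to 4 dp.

ω₁ − ω₀ = (-0.02000000, -0.06240000, -0.01114286)
ω₀×(Iω₀) = (0.0900, -0.0520, 0.1690)
I·α + gyro = (0.0000, -0.1300, 0.1300)
velocity change Δv = (-0.03466667, -0.02133333, 0.06400000)
m·(v₁−v₀)/dt = (-1.3000, -0.8000, 2.4000)

F = (-1.3000, -0.8000, 2.4000)
τ = (0.0000, -0.1300, 0.1300)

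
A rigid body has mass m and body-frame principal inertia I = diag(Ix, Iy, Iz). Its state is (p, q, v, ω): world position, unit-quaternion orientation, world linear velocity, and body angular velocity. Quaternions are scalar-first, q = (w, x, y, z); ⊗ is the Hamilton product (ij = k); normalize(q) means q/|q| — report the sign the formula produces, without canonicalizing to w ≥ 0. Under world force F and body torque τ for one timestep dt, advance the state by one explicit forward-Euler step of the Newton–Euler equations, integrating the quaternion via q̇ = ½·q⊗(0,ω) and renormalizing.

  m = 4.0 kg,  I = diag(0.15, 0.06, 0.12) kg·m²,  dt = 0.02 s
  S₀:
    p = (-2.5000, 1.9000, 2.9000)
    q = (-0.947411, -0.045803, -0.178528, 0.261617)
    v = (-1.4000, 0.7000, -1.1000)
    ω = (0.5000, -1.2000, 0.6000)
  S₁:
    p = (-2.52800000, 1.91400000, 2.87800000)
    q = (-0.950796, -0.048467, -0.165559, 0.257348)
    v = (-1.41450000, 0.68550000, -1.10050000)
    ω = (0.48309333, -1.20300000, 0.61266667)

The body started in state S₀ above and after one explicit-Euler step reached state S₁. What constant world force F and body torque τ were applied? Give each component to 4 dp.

Δv = v₁−v₀ = (-0.01450000, -0.01450000, -0.00050000)
m·(v₁−v₀)/dt = (-2.9000, -2.9000, -0.1000)
ω₁ − ω₀ = (-0.01690667, -0.00300000, 0.01266667)
ω₀×(Iω₀) = (-0.0432, 0.0090, 0.0540)
I·α + gyro = (-0.1700, 0.0000, 0.1300)

F = (-2.9000, -2.9000, -0.1000)
τ = (-0.1700, 0.0000, 0.1300)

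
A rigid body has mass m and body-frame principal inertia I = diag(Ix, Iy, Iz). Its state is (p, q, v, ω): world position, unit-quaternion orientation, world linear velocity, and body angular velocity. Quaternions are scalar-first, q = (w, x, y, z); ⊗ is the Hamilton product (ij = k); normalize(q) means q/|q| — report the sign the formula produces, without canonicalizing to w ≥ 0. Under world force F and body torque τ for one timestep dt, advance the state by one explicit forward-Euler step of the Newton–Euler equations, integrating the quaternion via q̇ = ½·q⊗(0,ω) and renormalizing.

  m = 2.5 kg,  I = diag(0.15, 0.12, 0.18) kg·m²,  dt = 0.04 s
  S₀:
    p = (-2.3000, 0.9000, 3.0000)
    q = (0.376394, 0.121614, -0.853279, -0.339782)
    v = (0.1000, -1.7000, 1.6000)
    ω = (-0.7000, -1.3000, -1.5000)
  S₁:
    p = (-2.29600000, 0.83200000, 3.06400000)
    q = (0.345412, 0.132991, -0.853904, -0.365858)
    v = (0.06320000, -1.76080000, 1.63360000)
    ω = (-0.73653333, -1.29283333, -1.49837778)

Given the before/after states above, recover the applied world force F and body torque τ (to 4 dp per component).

F = (-2.3000, -3.8000, 2.1000)
τ = (-0.0200, -0.0100, -0.0200)

velocity change Δv = (-0.03680000, -0.06080000, 0.03360000)
applied force F = (-2.3000, -3.8000, 2.1000)
rate change Δω = (-0.03653333, 0.00716667, 0.00162222)
precession coupling = (0.1170, -0.0315, -0.0273)
I·α + gyro = (-0.0200, -0.0100, -0.0200)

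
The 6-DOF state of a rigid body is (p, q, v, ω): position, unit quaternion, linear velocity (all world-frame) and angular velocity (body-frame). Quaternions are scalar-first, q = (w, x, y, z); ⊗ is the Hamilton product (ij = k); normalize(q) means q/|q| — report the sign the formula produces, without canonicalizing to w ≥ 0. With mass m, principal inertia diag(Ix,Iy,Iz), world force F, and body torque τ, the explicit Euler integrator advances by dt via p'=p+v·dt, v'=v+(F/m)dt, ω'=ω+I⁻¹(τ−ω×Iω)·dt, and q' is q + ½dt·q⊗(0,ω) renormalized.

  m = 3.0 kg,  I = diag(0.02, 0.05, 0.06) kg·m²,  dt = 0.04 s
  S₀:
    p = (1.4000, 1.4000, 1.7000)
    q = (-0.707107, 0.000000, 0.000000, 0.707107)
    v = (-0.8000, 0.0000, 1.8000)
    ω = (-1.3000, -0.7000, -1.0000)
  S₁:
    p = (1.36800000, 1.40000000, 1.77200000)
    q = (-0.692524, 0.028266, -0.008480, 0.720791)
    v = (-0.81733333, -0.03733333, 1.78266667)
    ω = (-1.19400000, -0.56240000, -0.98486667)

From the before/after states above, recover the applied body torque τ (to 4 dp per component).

rate change Δω = (0.10600000, 0.13760000, 0.01513333)
gyro term ω₀×Iω₀ = (0.0070, -0.0520, 0.0273)
I·α + gyro = (0.0600, 0.1200, 0.0500)

τ = (0.0600, 0.1200, 0.0500)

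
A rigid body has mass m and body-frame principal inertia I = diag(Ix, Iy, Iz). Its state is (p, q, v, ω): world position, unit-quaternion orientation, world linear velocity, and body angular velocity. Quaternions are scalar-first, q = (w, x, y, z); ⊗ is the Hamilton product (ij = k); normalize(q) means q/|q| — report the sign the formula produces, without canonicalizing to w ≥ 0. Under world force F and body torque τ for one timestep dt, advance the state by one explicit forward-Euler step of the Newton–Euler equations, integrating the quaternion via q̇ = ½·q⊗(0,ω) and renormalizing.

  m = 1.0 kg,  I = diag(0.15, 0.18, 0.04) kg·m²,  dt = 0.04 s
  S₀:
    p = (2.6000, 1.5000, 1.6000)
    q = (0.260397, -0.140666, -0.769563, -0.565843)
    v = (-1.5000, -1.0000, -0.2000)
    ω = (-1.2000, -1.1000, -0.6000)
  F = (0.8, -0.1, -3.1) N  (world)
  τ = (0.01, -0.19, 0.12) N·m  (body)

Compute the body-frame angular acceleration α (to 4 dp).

precession coupling ω×(Iω) = (-0.0924, 0.0792, 0.0396)
angular accel α = (0.6827, -1.4956, 2.0100)

α = (0.6827, -1.4956, 2.0100)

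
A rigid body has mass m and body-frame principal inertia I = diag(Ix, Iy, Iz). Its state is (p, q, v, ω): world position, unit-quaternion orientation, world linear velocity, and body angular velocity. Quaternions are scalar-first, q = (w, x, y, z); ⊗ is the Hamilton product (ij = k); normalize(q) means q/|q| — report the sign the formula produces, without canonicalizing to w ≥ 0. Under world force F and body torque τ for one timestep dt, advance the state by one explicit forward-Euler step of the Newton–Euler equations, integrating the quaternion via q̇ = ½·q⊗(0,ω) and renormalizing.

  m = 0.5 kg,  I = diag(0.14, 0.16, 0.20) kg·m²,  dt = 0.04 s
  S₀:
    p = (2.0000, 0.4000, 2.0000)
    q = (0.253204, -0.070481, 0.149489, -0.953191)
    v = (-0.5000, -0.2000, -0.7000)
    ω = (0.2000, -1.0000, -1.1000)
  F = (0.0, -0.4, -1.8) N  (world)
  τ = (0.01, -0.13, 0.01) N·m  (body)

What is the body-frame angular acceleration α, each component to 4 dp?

α = (-0.2429, -0.8950, 0.0700)

gyro term ω×Iω = (0.0440, 0.0132, -0.0040)
(τ − ω×Iω)/I = (-0.2429, -0.8950, 0.0700)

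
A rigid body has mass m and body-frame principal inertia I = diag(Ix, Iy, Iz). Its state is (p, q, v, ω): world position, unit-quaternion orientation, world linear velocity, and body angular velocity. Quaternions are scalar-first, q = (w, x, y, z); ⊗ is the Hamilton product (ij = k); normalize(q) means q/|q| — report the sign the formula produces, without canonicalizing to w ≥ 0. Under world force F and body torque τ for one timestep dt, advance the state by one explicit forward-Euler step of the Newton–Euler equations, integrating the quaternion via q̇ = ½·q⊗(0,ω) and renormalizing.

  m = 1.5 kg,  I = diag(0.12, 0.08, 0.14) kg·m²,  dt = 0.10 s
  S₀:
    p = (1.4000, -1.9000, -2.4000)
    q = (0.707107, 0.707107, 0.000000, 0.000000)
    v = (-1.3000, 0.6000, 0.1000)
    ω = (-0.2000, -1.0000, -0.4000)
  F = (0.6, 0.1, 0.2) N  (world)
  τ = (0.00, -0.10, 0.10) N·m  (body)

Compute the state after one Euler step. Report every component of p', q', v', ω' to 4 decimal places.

p' = (1.2700, -1.8400, -2.3900)
q' = (0.7131, 0.6990, -0.0212, -0.0494)
v' = (-1.2600, 0.6067, 0.1133)
ω' = (-0.2200, -1.1230, -0.3229)

precession coupling ω×(Iω) = (0.0240, -0.0016, -0.0080)
angular accel α = (-0.2000, -1.2300, 0.7714)
new body rate ω' = (-0.2200, -1.1230, -0.3229)
Hamilton product q⊗(0,ω) = (0.1414214, -0.1414214, -0.4242642, -0.9899498)
q + ½dt·q⊗(0,ω), renormalized = (0.7131, 0.6990, -0.0212, -0.0494)
new position p' = (1.2700, -1.8400, -2.3900)
v' = v + a·dt = (-1.2600, 0.6067, 0.1133)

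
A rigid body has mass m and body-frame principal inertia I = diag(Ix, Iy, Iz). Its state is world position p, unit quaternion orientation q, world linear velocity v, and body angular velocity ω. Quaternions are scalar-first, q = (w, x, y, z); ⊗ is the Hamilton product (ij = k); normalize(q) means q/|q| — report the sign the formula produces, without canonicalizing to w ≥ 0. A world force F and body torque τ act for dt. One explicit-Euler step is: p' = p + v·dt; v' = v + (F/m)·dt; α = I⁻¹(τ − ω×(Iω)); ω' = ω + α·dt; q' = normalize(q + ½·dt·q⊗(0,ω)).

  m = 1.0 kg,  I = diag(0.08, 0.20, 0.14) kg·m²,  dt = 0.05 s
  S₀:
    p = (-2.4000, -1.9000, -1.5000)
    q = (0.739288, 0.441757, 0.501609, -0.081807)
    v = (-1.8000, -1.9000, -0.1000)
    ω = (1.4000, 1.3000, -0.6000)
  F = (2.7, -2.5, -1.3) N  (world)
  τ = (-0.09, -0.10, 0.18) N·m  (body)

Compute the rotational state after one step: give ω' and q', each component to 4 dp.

ω' = (1.3145, 1.2624, -0.6137)
q' = (0.7054, 0.4622, 0.5287, -0.0960)

ω×(Iω) gyroscopic = (0.0468, 0.0504, 0.2184)
α = I⁻¹(τ − ω×Iω) = (-1.7100, -0.7520, -0.2743)
new body rate ω' = (1.3145, 1.2624, -0.6137)
q⊗(0,ω) = (-1.3196357, 0.8403869, 1.1115988, -0.5715413)
updated quaternion q' = (0.7054, 0.4622, 0.5287, -0.0960)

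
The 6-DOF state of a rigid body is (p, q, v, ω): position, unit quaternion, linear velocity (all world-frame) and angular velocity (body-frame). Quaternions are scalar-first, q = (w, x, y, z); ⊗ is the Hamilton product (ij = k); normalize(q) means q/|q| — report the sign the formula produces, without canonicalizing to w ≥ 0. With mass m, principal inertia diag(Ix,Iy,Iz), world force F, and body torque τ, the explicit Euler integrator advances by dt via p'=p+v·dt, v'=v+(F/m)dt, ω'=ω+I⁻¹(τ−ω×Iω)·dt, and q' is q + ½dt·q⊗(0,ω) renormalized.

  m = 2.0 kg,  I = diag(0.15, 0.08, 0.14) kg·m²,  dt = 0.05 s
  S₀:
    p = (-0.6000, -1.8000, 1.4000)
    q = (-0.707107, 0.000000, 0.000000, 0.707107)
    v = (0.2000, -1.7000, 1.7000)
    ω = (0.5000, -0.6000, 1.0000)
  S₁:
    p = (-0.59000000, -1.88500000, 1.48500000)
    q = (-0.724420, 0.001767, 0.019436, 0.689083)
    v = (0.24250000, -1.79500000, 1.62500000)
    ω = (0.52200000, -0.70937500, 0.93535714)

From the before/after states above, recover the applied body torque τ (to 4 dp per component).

Δω = ω₁−ω₀ = (0.02200000, -0.10937500, -0.06464286)
τ = I·(Δω/dt) + ω₀×(Iω₀) = (0.0300, -0.1700, -0.1600)

τ = (0.0300, -0.1700, -0.1600)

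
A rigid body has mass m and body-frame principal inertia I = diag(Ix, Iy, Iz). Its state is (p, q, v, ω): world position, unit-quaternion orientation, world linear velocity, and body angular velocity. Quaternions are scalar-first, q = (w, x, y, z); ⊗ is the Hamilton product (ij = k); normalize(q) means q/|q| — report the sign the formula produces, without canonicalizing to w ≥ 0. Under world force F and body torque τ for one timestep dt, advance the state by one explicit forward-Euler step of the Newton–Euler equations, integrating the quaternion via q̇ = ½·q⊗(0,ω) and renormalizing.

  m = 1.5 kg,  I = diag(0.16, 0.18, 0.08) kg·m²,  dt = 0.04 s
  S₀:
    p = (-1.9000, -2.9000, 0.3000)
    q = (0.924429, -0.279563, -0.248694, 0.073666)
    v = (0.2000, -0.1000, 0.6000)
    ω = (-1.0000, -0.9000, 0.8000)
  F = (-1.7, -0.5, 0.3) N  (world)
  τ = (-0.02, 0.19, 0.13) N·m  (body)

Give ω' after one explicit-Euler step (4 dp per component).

ω×(Iω) gyroscopic = (0.0720, -0.0640, 0.0180)
(τ − ω×Iω)/I = (-0.5750, 1.4111, 1.4000)
ω' = ω + α·dt = (-1.0230, -0.8436, 0.8560)

ω' = (-1.0230, -0.8436, 0.8560)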